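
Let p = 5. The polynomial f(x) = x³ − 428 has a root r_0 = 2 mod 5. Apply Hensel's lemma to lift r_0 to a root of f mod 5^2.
r_1 = 12 (mod 25)

Hensel: r_{i+1} = r_i − f(r_i)/f′(r_i) mod 5^{i+2}, where f′(x) = 3x². Iterate:
  r_0 = 2 (mod 5)
  r_1 = 12 (mod 25)
Final: r = 12 with f(r) ≡ 0 mod 5^2.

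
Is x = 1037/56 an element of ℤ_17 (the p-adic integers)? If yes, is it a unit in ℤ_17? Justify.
x ∈ ℤ_17 but not a unit; v_17(x) = 1 > 0

ℤ_17 = {x ∈ ℚ_17 : v_17(x) ≥ 0} and ℤ_17^× = {x ∈ ℤ_17 : v_17(x) = 0}. Here v_17(1037/56) = v_17(num) − v_17(den) = 1; compare against these criteria.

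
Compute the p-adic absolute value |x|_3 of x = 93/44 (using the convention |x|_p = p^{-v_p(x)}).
|93/44|_3 = 1/3

Step 1 — compute v_3(x) by factoring powers of 3 out of the numerator and denominator: v_3(93/44) = 1. Step 2 — apply |x|_p = p^{-v_p(x)} = 3^{-1} = 1/3.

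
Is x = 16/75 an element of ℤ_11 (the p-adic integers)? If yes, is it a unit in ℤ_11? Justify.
x ∈ ℤ_11^× (unit); v_11(x) = 0

ℤ_11 = {x ∈ ℚ_11 : v_11(x) ≥ 0} and ℤ_11^× = {x ∈ ℤ_11 : v_11(x) = 0}. Here v_11(16/75) = v_11(num) − v_11(den) = 0; compare against these criteria.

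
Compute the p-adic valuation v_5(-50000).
v_5(-50000) = 5

v_5(n) is the largest exponent k such that 5^k divides n. Factor out: -50000 = -5^5 · 16. (Sign doesn't affect v_p.) So v_5(-50000) = 5.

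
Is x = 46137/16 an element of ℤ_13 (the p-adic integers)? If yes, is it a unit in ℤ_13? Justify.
x ∈ ℤ_13 but not a unit; v_13(x) = 3 > 0

ℤ_13 = {x ∈ ℚ_13 : v_13(x) ≥ 0} and ℤ_13^× = {x ∈ ℤ_13 : v_13(x) = 0}. Here v_13(46137/16) = v_13(num) − v_13(den) = 3; compare against these criteria.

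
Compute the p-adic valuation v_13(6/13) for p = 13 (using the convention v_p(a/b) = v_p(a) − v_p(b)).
v_13(6/13) = -1

Factor powers of 13 from the numerator and denominator of the reduced fraction: 6 = 13^0 · 6 and 13 = 13^1 · 1. Apply v_p(a/b) = v_p(a) − v_p(b): v_13(6/13) = 0 − 1 = -1.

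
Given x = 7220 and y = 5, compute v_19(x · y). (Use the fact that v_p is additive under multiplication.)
v_19(36100) = 2

v_p(x) = 2 (factor: 7220 = 19^2 · 20); v_p(y) = 0 (factor: 5 = 19^0 · 5). Additivity: v_p(xy) = v_p(x) + v_p(y) = 2 + 0 = 2. (Direct check: xy = 36100 = 19^2 · (100).)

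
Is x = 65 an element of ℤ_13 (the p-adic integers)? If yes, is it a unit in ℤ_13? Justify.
x ∈ ℤ_13 but not a unit; v_13(x) = 1 > 0

ℤ_13 = {x ∈ ℚ_13 : v_13(x) ≥ 0} and ℤ_13^× = {x ∈ ℤ_13 : v_13(x) = 0}. Here v_13(65) = v_13(num) − v_13(den) = 1; compare against these criteria.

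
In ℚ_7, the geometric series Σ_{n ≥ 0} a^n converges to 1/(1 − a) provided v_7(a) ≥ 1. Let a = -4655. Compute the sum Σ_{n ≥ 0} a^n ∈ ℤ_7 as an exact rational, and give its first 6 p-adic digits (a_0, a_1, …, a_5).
Σ a^n = 1/(1 − a) = 1/4656;  first 6 digits = (1, 0, 3, 0, 0, 1)

v_7(a) = 2 ≥ 1, so the series converges in ℤ_7 to 1/(1 − a) = 1/(1 − (-4655)) = 1/4656. Expand this rational in ℤ_7: compute digits iteratively via d_i = x_i mod 7, x_{i+1} = (x_i − d_i)/7. The first 6 digits are (1, 0, 3, 0, 0, 1).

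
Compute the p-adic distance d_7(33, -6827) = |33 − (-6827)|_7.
d_7(33, -6827) = 1/343

Step 1 — x − y = 33 − (-6827) = 6860. Step 2 — v_7(6860) = 3 (factor: 6860 = (7^3 · 20); the sign does not affect v_p). Step 3 — |x − y|_7 = 7^{-3} = 1/343.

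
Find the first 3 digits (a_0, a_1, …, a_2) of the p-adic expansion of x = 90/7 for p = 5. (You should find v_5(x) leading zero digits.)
(a_0, …, a_2) = (0, 4, 4)

v_5(90/7) = 1, so a_0 = ... = a_0 = 0. Factor out: x = 5^1 · u with u = 18/7 a unit in ℤ_5. Expand u iteratively via a_{v+i} = u_i mod 5, u_{i+1} = (u_i − a_{v+i})/5:
  u_0 = 18/7;  a_1 = 4;  u_1 = (u_0 − 4)/5 = -2/7
  u_1 = -2/7;  a_2 = 4;  u_2 = (u_1 − 4)/5 = -6/7
Digits: (0, 4, 4).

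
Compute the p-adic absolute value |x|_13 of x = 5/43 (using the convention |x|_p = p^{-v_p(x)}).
|5/43|_13 = 1

Step 1 — compute v_13(x) by factoring powers of 13 out of the numerator and denominator: v_13(5/43) = 0. Step 2 — apply |x|_p = p^{-v_p(x)} = 13^{0} = 1.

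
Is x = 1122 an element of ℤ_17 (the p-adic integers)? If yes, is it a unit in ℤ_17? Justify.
x ∈ ℤ_17 but not a unit; v_17(x) = 1 > 0

ℤ_17 = {x ∈ ℚ_17 : v_17(x) ≥ 0} and ℤ_17^× = {x ∈ ℤ_17 : v_17(x) = 0}. Here v_17(1122) = v_17(num) − v_17(den) = 1; compare against these criteria.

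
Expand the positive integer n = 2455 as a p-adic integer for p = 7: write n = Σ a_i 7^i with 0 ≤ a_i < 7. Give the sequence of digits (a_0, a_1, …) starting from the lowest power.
(a_0, a_1, …) = (5, 0, 1, 0, 1)

Repeated division by 7 gives the digits low-to-high: 2455 = 5 + 1·7^2 + 1·7^4. Digit sequence: (5, 0, 1, 0, 1).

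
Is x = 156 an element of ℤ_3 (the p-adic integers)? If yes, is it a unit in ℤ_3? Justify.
x ∈ ℤ_3 but not a unit; v_3(x) = 1 > 0

ℤ_3 = {x ∈ ℚ_3 : v_3(x) ≥ 0} and ℤ_3^× = {x ∈ ℤ_3 : v_3(x) = 0}. Here v_3(156) = v_3(num) − v_3(den) = 1; compare against these criteria.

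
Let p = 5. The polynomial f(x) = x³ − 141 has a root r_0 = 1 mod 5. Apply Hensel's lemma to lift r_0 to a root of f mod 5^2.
r_1 = 6 (mod 25)

Hensel: r_{i+1} = r_i − f(r_i)/f′(r_i) mod 5^{i+2}, where f′(x) = 3x². Iterate:
  r_0 = 1 (mod 5)
  r_1 = 6 (mod 25)
Final: r = 6 with f(r) ≡ 0 mod 5^2.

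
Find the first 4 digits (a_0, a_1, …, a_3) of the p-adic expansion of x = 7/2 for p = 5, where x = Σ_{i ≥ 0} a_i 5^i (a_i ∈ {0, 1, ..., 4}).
(a_0, …, a_3) = (1, 3, 2, 2)

v_5(7/2) = 0 (numerator and denominator both coprime to 5), so x ∈ ℤ_5^×. Compute digits iteratively via a_i = x_i mod 5, x_{i+1} = (x_i − a_i)/5, with x_0 = x:
  x_0 = 7/2;  a_0 = 1;  x_1 = (x_0 − 1)/5 = 1/2
  x_1 = 1/2;  a_1 = 3;  x_2 = (x_1 − 3)/5 = -1/2
  x_2 = -1/2;  a_2 = 2;  x_3 = (x_2 − 2)/5 = -1/2
  x_3 = -1/2;  a_3 = 2;  x_4 = (x_3 − 2)/5 = -1/2
Digits: (1, 3, 2, 2).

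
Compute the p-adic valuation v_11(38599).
v_11(38599) = 3

v_11(n) is the largest exponent k such that 11^k divides n. Factor out: 38599 = 11^3 · 29. (Sign doesn't affect v_p.) So v_11(38599) = 3.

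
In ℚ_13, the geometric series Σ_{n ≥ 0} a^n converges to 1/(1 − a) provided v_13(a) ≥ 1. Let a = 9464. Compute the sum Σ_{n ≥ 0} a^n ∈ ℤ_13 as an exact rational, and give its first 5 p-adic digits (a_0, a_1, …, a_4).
Σ a^n = 1/(1 − a) = -1/9463;  first 5 digits = (1, 0, 4, 4, 3)

v_13(a) = 2 ≥ 1, so the series converges in ℤ_13 to 1/(1 − a) = 1/(1 − 9464) = -1/9463. Expand this rational in ℤ_13: compute digits iteratively via d_i = x_i mod 13, x_{i+1} = (x_i − d_i)/13. The first 5 digits are (1, 0, 4, 4, 3).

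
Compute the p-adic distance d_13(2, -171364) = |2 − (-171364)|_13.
d_13(2, -171364) = 1/28561

Step 1 — x − y = 2 − (-171364) = 171366. Step 2 — v_13(171366) = 4 (factor: 171366 = (13^4 · 6); the sign does not affect v_p). Step 3 — |x − y|_13 = 13^{-4} = 1/28561.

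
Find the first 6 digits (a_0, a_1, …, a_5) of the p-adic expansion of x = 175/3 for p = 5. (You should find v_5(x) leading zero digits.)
(a_0, …, a_5) = (0, 0, 4, 3, 1, 3)

v_5(175/3) = 2, so a_0 = ... = a_1 = 0. Factor out: x = 5^2 · u with u = 7/3 a unit in ℤ_5. Expand u iteratively via a_{v+i} = u_i mod 5, u_{i+1} = (u_i − a_{v+i})/5:
  u_0 = 7/3;  a_2 = 4;  u_1 = (u_0 − 4)/5 = -1/3
  u_1 = -1/3;  a_3 = 3;  u_2 = (u_1 − 3)/5 = -2/3
  u_2 = -2/3;  a_4 = 1;  u_3 = (u_2 − 1)/5 = -1/3
  u_3 = -1/3;  a_5 = 3;  u_4 = (u_3 − 3)/5 = -2/3
Digits: (0, 0, 4, 3, 1, 3).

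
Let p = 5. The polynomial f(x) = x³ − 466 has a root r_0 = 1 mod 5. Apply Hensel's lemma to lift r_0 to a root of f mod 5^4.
r_3 = 506 (mod 625)

Hensel: r_{i+1} = r_i − f(r_i)/f′(r_i) mod 5^{i+2}, where f′(x) = 3x². Iterate:
  r_0 = 1 (mod 5)
  r_1 = 6 (mod 25)
  r_2 = 6 (mod 125)
  r_3 = 506 (mod 625)
Final: r = 506 with f(r) ≡ 0 mod 5^4.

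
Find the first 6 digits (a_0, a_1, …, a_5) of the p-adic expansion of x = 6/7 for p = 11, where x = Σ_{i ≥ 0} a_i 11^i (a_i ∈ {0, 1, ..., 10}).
(a_0, …, a_5) = (4, 6, 1, 3, 6, 1)

v_11(6/7) = 0 (numerator and denominator both coprime to 11), so x ∈ ℤ_11^×. Compute digits iteratively via a_i = x_i mod 11, x_{i+1} = (x_i − a_i)/11, with x_0 = x:
  x_0 = 6/7;  a_0 = 4;  x_1 = (x_0 − 4)/11 = -2/7
  x_1 = -2/7;  a_1 = 6;  x_2 = (x_1 − 6)/11 = -4/7
  x_2 = -4/7;  a_2 = 1;  x_3 = (x_2 − 1)/11 = -1/7
  x_3 = -1/7;  a_3 = 3;  x_4 = (x_3 − 3)/11 = -2/7
  x_4 = -2/7;  a_4 = 6;  x_5 = (x_4 − 6)/11 = -4/7
  x_5 = -4/7;  a_5 = 1;  x_6 = (x_5 − 1)/11 = -1/7
Digits: (4, 6, 1, 3, 6, 1).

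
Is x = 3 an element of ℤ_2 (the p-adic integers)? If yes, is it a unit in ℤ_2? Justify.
x ∈ ℤ_2^× (unit); v_2(x) = 0

ℤ_2 = {x ∈ ℚ_2 : v_2(x) ≥ 0} and ℤ_2^× = {x ∈ ℤ_2 : v_2(x) = 0}. Here v_2(3) = v_2(num) − v_2(den) = 0; compare against these criteria.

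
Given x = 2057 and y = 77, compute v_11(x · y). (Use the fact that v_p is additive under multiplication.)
v_11(158389) = 3

v_p(x) = 2 (factor: 2057 = 11^2 · 17); v_p(y) = 1 (factor: 77 = 11^1 · 7). Additivity: v_p(xy) = v_p(x) + v_p(y) = 2 + 1 = 3. (Direct check: xy = 158389 = 11^3 · (119).)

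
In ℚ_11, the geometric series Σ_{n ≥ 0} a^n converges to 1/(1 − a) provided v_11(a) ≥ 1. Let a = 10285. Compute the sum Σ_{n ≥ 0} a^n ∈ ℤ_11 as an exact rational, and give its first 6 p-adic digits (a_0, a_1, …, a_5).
Σ a^n = 1/(1 − a) = -1/10284;  first 6 digits = (1, 0, 8, 7, 9, 7)

v_11(a) = 2 ≥ 1, so the series converges in ℤ_11 to 1/(1 − a) = 1/(1 − 10285) = -1/10284. Expand this rational in ℤ_11: compute digits iteratively via d_i = x_i mod 11, x_{i+1} = (x_i − d_i)/11. The first 6 digits are (1, 0, 8, 7, 9, 7).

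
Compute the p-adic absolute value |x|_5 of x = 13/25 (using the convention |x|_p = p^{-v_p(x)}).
|13/25|_5 = 25

Step 1 — compute v_5(x) by factoring powers of 5 out of the numerator and denominator: v_5(13/25) = -2. Step 2 — apply |x|_p = p^{-v_p(x)} = 5^{2} = 25.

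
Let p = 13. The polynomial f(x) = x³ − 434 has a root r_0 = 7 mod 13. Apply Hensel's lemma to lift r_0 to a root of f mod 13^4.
r_3 = 6832 (mod 28561)

Hensel: r_{i+1} = r_i − f(r_i)/f′(r_i) mod 13^{i+2}, where f′(x) = 3x². Iterate:
  r_0 = 7 (mod 13)
  r_1 = 72 (mod 169)
  r_2 = 241 (mod 2197)
  r_3 = 6832 (mod 28561)
Final: r = 6832 with f(r) ≡ 0 mod 13^4.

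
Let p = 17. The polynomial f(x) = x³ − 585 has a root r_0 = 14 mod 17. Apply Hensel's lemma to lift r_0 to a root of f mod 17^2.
r_1 = 116 (mod 289)

Hensel: r_{i+1} = r_i − f(r_i)/f′(r_i) mod 17^{i+2}, where f′(x) = 3x². Iterate:
  r_0 = 14 (mod 17)
  r_1 = 116 (mod 289)
Final: r = 116 with f(r) ≡ 0 mod 17^2.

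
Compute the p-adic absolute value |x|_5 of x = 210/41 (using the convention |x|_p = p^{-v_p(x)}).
|210/41|_5 = 1/5

Step 1 — compute v_5(x) by factoring powers of 5 out of the numerator and denominator: v_5(210/41) = 1. Step 2 — apply |x|_p = p^{-v_p(x)} = 5^{-1} = 1/5.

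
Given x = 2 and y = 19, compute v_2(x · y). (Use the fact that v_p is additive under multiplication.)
v_2(38) = 1

v_p(x) = 1 (factor: 2 = 2^1 · 1); v_p(y) = 0 (factor: 19 = 2^0 · 19). Additivity: v_p(xy) = v_p(x) + v_p(y) = 1 + 0 = 1. (Direct check: xy = 38 = 2^1 · (19).)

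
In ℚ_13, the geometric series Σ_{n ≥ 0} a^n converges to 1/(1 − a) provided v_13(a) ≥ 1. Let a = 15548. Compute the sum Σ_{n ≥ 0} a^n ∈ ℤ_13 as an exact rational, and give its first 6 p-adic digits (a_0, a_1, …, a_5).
Σ a^n = 1/(1 − a) = -1/15547;  first 6 digits = (1, 0, 1, 7, 1, 1)

v_13(a) = 2 ≥ 1, so the series converges in ℤ_13 to 1/(1 − a) = 1/(1 − 15548) = -1/15547. Expand this rational in ℤ_13: compute digits iteratively via d_i = x_i mod 13, x_{i+1} = (x_i − d_i)/13. The first 6 digits are (1, 0, 1, 7, 1, 1).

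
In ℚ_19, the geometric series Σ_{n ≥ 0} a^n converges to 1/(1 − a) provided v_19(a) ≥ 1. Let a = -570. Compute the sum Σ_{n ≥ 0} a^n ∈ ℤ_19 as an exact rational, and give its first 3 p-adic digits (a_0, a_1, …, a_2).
Σ a^n = 1/(1 − a) = 1/571;  first 3 digits = (1, 8, 5)

v_19(a) = 1 ≥ 1, so the series converges in ℤ_19 to 1/(1 − a) = 1/(1 − (-570)) = 1/571. Expand this rational in ℤ_19: compute digits iteratively via d_i = x_i mod 19, x_{i+1} = (x_i − d_i)/19. The first 3 digits are (1, 8, 5).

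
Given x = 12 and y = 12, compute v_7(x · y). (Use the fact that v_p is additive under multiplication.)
v_7(144) = 0

v_p(x) = 0 (factor: 12 = 7^0 · 12); v_p(y) = 0 (factor: 12 = 7^0 · 12). Additivity: v_p(xy) = v_p(x) + v_p(y) = 0 + 0 = 0. (Direct check: xy = 144 = 7^0 · (144).)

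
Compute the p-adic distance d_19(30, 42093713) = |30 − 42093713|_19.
d_19(30, 42093713) = 1/2476099

Step 1 — x − y = 30 − 42093713 = -42093683. Step 2 — v_19(-42093683) = 5 (factor: -42093683 = −(19^5 · 17); the sign does not affect v_p). Step 3 — |x − y|_19 = 19^{-5} = 1/2476099.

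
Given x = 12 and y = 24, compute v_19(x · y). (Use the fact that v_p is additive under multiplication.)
v_19(288) = 0

v_p(x) = 0 (factor: 12 = 19^0 · 12); v_p(y) = 0 (factor: 24 = 19^0 · 24). Additivity: v_p(xy) = v_p(x) + v_p(y) = 0 + 0 = 0. (Direct check: xy = 288 = 19^0 · (288).)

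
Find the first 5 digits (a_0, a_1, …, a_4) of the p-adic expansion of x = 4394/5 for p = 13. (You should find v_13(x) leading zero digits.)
(a_0, …, a_4) = (0, 0, 0, 3, 5)

v_13(4394/5) = 3, so a_0 = ... = a_2 = 0. Factor out: x = 13^3 · u with u = 2/5 a unit in ℤ_13. Expand u iteratively via a_{v+i} = u_i mod 13, u_{i+1} = (u_i − a_{v+i})/13:
  u_0 = 2/5;  a_3 = 3;  u_1 = (u_0 − 3)/13 = -1/5
  u_1 = -1/5;  a_4 = 5;  u_2 = (u_1 − 5)/13 = -2/5
Digits: (0, 0, 0, 3, 5).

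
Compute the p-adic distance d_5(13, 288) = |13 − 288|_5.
d_5(13, 288) = 1/25

Step 1 — x − y = 13 − 288 = -275. Step 2 — v_5(-275) = 2 (factor: -275 = −(5^2 · 11); the sign does not affect v_p). Step 3 — |x − y|_5 = 5^{-2} = 1/25.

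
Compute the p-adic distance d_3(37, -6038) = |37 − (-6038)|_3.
d_3(37, -6038) = 1/243

Step 1 — x − y = 37 − (-6038) = 6075. Step 2 — v_3(6075) = 5 (factor: 6075 = (3^5 · 25); the sign does not affect v_p). Step 3 — |x − y|_3 = 3^{-5} = 1/243.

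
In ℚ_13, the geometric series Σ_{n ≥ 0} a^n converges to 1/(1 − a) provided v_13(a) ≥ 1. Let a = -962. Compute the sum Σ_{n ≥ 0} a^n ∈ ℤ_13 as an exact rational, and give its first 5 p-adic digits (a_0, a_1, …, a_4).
Σ a^n = 1/(1 − a) = 1/963;  first 5 digits = (1, 4, 10, 3, 5)

v_13(a) = 1 ≥ 1, so the series converges in ℤ_13 to 1/(1 − a) = 1/(1 − (-962)) = 1/963. Expand this rational in ℤ_13: compute digits iteratively via d_i = x_i mod 13, x_{i+1} = (x_i − d_i)/13. The first 5 digits are (1, 4, 10, 3, 5).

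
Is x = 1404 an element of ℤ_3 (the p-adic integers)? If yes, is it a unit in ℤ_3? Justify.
x ∈ ℤ_3 but not a unit; v_3(x) = 3 > 0

ℤ_3 = {x ∈ ℚ_3 : v_3(x) ≥ 0} and ℤ_3^× = {x ∈ ℤ_3 : v_3(x) = 0}. Here v_3(1404) = v_3(num) − v_3(den) = 3; compare against these criteria.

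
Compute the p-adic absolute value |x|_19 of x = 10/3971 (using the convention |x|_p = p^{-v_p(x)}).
|10/3971|_19 = 361

Step 1 — compute v_19(x) by factoring powers of 19 out of the numerator and denominator: v_19(10/3971) = -2. Step 2 — apply |x|_p = p^{-v_p(x)} = 19^{2} = 361.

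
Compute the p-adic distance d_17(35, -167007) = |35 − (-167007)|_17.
d_17(35, -167007) = 1/83521

Step 1 — x − y = 35 − (-167007) = 167042. Step 2 — v_17(167042) = 4 (factor: 167042 = (17^4 · 2); the sign does not affect v_p). Step 3 — |x − y|_17 = 17^{-4} = 1/83521.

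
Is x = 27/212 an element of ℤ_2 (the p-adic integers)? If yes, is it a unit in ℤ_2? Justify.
x ∉ ℤ_2 (v_2(x) = -2 < 0)

ℤ_2 = {x ∈ ℚ_2 : v_2(x) ≥ 0} and ℤ_2^× = {x ∈ ℤ_2 : v_2(x) = 0}. Here v_2(27/212) = v_2(num) − v_2(den) = -2; compare against these criteria.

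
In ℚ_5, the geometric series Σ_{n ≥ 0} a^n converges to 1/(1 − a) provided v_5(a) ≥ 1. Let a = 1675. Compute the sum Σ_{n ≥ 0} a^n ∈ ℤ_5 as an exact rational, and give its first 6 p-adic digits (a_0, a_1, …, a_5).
Σ a^n = 1/(1 − a) = -1/1674;  first 6 digits = (1, 0, 2, 3, 1, 3)

v_5(a) = 2 ≥ 1, so the series converges in ℤ_5 to 1/(1 − a) = 1/(1 − 1675) = -1/1674. Expand this rational in ℤ_5: compute digits iteratively via d_i = x_i mod 5, x_{i+1} = (x_i − d_i)/5. The first 6 digits are (1, 0, 2, 3, 1, 3).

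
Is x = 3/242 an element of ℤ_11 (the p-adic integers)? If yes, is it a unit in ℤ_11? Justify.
x ∉ ℤ_11 (v_11(x) = -2 < 0)

ℤ_11 = {x ∈ ℚ_11 : v_11(x) ≥ 0} and ℤ_11^× = {x ∈ ℤ_11 : v_11(x) = 0}. Here v_11(3/242) = v_11(num) − v_11(den) = -2; compare against these criteria.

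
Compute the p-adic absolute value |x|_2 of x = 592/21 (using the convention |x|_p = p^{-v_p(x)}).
|592/21|_2 = 1/16

Step 1 — compute v_2(x) by factoring powers of 2 out of the numerator and denominator: v_2(592/21) = 4. Step 2 — apply |x|_p = p^{-v_p(x)} = 2^{-4} = 1/16.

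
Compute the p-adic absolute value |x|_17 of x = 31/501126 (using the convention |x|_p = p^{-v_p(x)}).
|31/501126|_17 = 83521

Step 1 — compute v_17(x) by factoring powers of 17 out of the numerator and denominator: v_17(31/501126) = -4. Step 2 — apply |x|_p = p^{-v_p(x)} = 17^{4} = 83521.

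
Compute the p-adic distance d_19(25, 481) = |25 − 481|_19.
d_19(25, 481) = 1/19

Step 1 — x − y = 25 − 481 = -456. Step 2 — v_19(-456) = 1 (factor: -456 = −(19^1 · 24); the sign does not affect v_p). Step 3 — |x − y|_19 = 19^{-1} = 1/19.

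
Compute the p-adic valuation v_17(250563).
v_17(250563) = 4

v_17(n) is the largest exponent k such that 17^k divides n. Factor out: 250563 = 17^4 · 3. (Sign doesn't affect v_p.) So v_17(250563) = 4.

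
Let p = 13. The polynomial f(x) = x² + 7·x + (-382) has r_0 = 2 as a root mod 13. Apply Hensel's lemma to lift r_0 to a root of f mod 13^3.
r_2 = 2017 (mod 2197)

Hensel: r_{i+1} = r_i − f(r_i)·(f′(r_i))^{-1} mod 13^{i+2}, f′(x) = 2x + 7. Iterate:
  r_0 = 2 (mod 13)
  r_1 = 158 (mod 169)
  r_2 = 2017 (mod 2197)
Final: r = 2017 satisfies f(r) ≡ 0 mod 13^3.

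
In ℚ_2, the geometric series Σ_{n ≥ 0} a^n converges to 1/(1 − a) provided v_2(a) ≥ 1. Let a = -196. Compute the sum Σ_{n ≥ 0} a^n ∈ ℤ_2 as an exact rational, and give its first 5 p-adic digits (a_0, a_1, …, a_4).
Σ a^n = 1/(1 − a) = 1/197;  first 5 digits = (1, 0, 1, 1, 0)

v_2(a) = 2 ≥ 1, so the series converges in ℤ_2 to 1/(1 − a) = 1/(1 − (-196)) = 1/197. Expand this rational in ℤ_2: compute digits iteratively via d_i = x_i mod 2, x_{i+1} = (x_i − d_i)/2. The first 5 digits are (1, 0, 1, 1, 0).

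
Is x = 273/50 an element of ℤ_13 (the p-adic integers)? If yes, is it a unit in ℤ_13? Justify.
x ∈ ℤ_13 but not a unit; v_13(x) = 1 > 0

ℤ_13 = {x ∈ ℚ_13 : v_13(x) ≥ 0} and ℤ_13^× = {x ∈ ℤ_13 : v_13(x) = 0}. Here v_13(273/50) = v_13(num) − v_13(den) = 1; compare against these criteria.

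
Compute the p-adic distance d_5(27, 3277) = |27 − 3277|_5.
d_5(27, 3277) = 1/125

Step 1 — x − y = 27 − 3277 = -3250. Step 2 — v_5(-3250) = 3 (factor: -3250 = −(5^3 · 26); the sign does not affect v_p). Step 3 — |x − y|_5 = 5^{-3} = 1/125.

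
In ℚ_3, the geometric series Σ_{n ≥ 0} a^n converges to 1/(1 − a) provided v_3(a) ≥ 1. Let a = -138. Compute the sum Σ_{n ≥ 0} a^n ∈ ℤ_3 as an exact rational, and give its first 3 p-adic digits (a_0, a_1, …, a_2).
Σ a^n = 1/(1 − a) = 1/139;  first 3 digits = (1, 2, 0)

v_3(a) = 1 ≥ 1, so the series converges in ℤ_3 to 1/(1 − a) = 1/(1 − (-138)) = 1/139. Expand this rational in ℤ_3: compute digits iteratively via d_i = x_i mod 3, x_{i+1} = (x_i − d_i)/3. The first 3 digits are (1, 2, 0).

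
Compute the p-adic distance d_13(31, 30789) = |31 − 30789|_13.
d_13(31, 30789) = 1/2197

Step 1 — x − y = 31 − 30789 = -30758. Step 2 — v_13(-30758) = 3 (factor: -30758 = −(13^3 · 14); the sign does not affect v_p). Step 3 — |x − y|_13 = 13^{-3} = 1/2197.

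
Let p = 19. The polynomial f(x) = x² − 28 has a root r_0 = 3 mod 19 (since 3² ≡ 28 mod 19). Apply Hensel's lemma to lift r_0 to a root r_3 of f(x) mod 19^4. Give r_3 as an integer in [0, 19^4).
r_3 = 77200 (mod 130321)

Hensel's recurrence: r_{i+1} = r_i − f(r_i)·(f′(r_i))^{-1} mod 19^{i+2}, with f′(x) = 2x. Iterate:
  r_0 = 3 (mod 19)
  r_1 = 307 (mod 361)
  r_2 = 1751 (mod 6859)
  r_3 = 77200 (mod 130321)
Final: r_3 = 77200, and one checks f(r_3) ≡ 0 mod 19^4.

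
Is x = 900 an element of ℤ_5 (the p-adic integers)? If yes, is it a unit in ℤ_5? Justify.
x ∈ ℤ_5 but not a unit; v_5(x) = 2 > 0

ℤ_5 = {x ∈ ℚ_5 : v_5(x) ≥ 0} and ℤ_5^× = {x ∈ ℤ_5 : v_5(x) = 0}. Here v_5(900) = v_5(num) − v_5(den) = 2; compare against these criteria.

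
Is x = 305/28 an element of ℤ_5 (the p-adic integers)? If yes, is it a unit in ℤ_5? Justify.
x ∈ ℤ_5 but not a unit; v_5(x) = 1 > 0

ℤ_5 = {x ∈ ℚ_5 : v_5(x) ≥ 0} and ℤ_5^× = {x ∈ ℤ_5 : v_5(x) = 0}. Here v_5(305/28) = v_5(num) − v_5(den) = 1; compare against these criteria.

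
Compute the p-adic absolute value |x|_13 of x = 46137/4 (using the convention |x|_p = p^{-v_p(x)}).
|46137/4|_13 = 1/2197

Step 1 — compute v_13(x) by factoring powers of 13 out of the numerator and denominator: v_13(46137/4) = 3. Step 2 — apply |x|_p = p^{-v_p(x)} = 13^{-3} = 1/2197.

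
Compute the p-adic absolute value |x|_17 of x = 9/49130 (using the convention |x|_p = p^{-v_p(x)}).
|9/49130|_17 = 4913

Step 1 — compute v_17(x) by factoring powers of 17 out of the numerator and denominator: v_17(9/49130) = -3. Step 2 — apply |x|_p = p^{-v_p(x)} = 17^{3} = 4913.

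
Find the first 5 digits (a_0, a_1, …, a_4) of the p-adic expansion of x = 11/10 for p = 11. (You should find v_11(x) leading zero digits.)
(a_0, …, a_4) = (0, 10, 9, 9, 9)

v_11(11/10) = 1, so a_0 = ... = a_0 = 0. Factor out: x = 11^1 · u with u = 1/10 a unit in ℤ_11. Expand u iteratively via a_{v+i} = u_i mod 11, u_{i+1} = (u_i − a_{v+i})/11:
  u_0 = 1/10;  a_1 = 10;  u_1 = (u_0 − 10)/11 = -9/10
  u_1 = -9/10;  a_2 = 9;  u_2 = (u_1 − 9)/11 = -9/10
  u_2 = -9/10;  a_3 = 9;  u_3 = (u_2 − 9)/11 = -9/10
  u_3 = -9/10;  a_4 = 9;  u_4 = (u_3 − 9)/11 = -9/10
Digits: (0, 10, 9, 9, 9).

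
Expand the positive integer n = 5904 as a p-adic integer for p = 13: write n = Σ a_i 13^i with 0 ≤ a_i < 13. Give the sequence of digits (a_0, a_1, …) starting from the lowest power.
(a_0, a_1, …) = (2, 12, 8, 2)

Repeated division by 13 gives the digits low-to-high: 5904 = 2 + 12·13^1 + 8·13^2 + 2·13^3. Digit sequence: (2, 12, 8, 2).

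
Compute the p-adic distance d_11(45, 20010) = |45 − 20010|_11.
d_11(45, 20010) = 1/1331

Step 1 — x − y = 45 − 20010 = -19965. Step 2 — v_11(-19965) = 3 (factor: -19965 = −(11^3 · 15); the sign does not affect v_p). Step 3 — |x − y|_11 = 11^{-3} = 1/1331.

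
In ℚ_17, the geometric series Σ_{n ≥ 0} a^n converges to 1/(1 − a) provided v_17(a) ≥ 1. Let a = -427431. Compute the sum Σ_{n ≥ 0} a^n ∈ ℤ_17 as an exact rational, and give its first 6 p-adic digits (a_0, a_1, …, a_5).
Σ a^n = 1/(1 − a) = 1/427432;  first 6 digits = (1, 0, 0, 15, 11, 16)

v_17(a) = 3 ≥ 1, so the series converges in ℤ_17 to 1/(1 − a) = 1/(1 − (-427431)) = 1/427432. Expand this rational in ℤ_17: compute digits iteratively via d_i = x_i mod 17, x_{i+1} = (x_i − d_i)/17. The first 6 digits are (1, 0, 0, 15, 11, 16).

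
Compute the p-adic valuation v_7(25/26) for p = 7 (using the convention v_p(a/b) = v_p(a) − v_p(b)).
v_7(25/26) = 0

Factor powers of 7 from the numerator and denominator of the reduced fraction: 25 = 7^0 · 25 and 26 = 7^0 · 26. Apply v_p(a/b) = v_p(a) − v_p(b): v_7(25/26) = 0 − 0 = 0.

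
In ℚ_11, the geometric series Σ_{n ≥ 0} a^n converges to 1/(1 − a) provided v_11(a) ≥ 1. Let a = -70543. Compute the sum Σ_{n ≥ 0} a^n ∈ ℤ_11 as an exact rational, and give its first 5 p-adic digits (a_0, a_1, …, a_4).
Σ a^n = 1/(1 − a) = 1/70544;  first 5 digits = (1, 0, 0, 2, 6)

v_11(a) = 3 ≥ 1, so the series converges in ℤ_11 to 1/(1 − a) = 1/(1 − (-70543)) = 1/70544. Expand this rational in ℤ_11: compute digits iteratively via d_i = x_i mod 11, x_{i+1} = (x_i − d_i)/11. The first 5 digits are (1, 0, 0, 2, 6).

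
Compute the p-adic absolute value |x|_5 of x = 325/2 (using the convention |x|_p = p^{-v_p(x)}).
|325/2|_5 = 1/25

Step 1 — compute v_5(x) by factoring powers of 5 out of the numerator and denominator: v_5(325/2) = 2. Step 2 — apply |x|_p = p^{-v_p(x)} = 5^{-2} = 1/25.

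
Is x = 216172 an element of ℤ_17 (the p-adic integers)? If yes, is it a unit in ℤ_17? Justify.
x ∈ ℤ_17 but not a unit; v_17(x) = 3 > 0

ℤ_17 = {x ∈ ℚ_17 : v_17(x) ≥ 0} and ℤ_17^× = {x ∈ ℤ_17 : v_17(x) = 0}. Here v_17(216172) = v_17(num) − v_17(den) = 3; compare against these criteria.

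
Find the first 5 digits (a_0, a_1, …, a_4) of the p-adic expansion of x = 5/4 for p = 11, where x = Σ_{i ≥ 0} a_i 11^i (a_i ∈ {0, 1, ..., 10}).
(a_0, …, a_4) = (4, 8, 2, 8, 2)

v_11(5/4) = 0 (numerator and denominator both coprime to 11), so x ∈ ℤ_11^×. Compute digits iteratively via a_i = x_i mod 11, x_{i+1} = (x_i − a_i)/11, with x_0 = x:
  x_0 = 5/4;  a_0 = 4;  x_1 = (x_0 − 4)/11 = -1/4
  x_1 = -1/4;  a_1 = 8;  x_2 = (x_1 − 8)/11 = -3/4
  x_2 = -3/4;  a_2 = 2;  x_3 = (x_2 − 2)/11 = -1/4
  x_3 = -1/4;  a_3 = 8;  x_4 = (x_3 − 8)/11 = -3/4
  x_4 = -3/4;  a_4 = 2;  x_5 = (x_4 − 2)/11 = -1/4
Digits: (4, 8, 2, 8, 2).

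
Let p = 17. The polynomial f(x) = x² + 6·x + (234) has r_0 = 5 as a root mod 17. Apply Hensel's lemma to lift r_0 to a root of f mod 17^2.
r_1 = 5 (mod 289)

Hensel: r_{i+1} = r_i − f(r_i)·(f′(r_i))^{-1} mod 17^{i+2}, f′(x) = 2x + 6. Iterate:
  r_0 = 5 (mod 17)
  r_1 = 5 (mod 289)
Final: r = 5 satisfies f(r) ≡ 0 mod 17^2.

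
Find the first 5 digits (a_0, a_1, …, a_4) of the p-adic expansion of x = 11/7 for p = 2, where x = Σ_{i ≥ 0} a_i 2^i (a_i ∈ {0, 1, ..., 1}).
(a_0, …, a_4) = (1, 0, 1, 1, 1)

v_2(11/7) = 0 (numerator and denominator both coprime to 2), so x ∈ ℤ_2^×. Compute digits iteratively via a_i = x_i mod 2, x_{i+1} = (x_i − a_i)/2, with x_0 = x:
  x_0 = 11/7;  a_0 = 1;  x_1 = (x_0 − 1)/2 = 2/7
  x_1 = 2/7;  a_1 = 0;  x_2 = (x_1 − 0)/2 = 1/7
  x_2 = 1/7;  a_2 = 1;  x_3 = (x_2 − 1)/2 = -3/7
  x_3 = -3/7;  a_3 = 1;  x_4 = (x_3 − 1)/2 = -5/7
  x_4 = -5/7;  a_4 = 1;  x_5 = (x_4 − 1)/2 = -6/7
Digits: (1, 0, 1, 1, 1).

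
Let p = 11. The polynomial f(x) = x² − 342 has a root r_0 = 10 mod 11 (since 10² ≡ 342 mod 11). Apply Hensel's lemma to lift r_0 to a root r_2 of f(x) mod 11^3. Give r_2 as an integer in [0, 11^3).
r_2 = 1220 (mod 1331)

Hensel's recurrence: r_{i+1} = r_i − f(r_i)·(f′(r_i))^{-1} mod 11^{i+2}, with f′(x) = 2x. Iterate:
  r_0 = 10 (mod 11)
  r_1 = 10 (mod 121)
  r_2 = 1220 (mod 1331)
Final: r_2 = 1220, and one checks f(r_2) ≡ 0 mod 11^3.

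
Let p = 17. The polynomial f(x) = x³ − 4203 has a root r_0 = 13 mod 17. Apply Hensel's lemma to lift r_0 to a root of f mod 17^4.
r_3 = 65140 (mod 83521)

Hensel: r_{i+1} = r_i − f(r_i)/f′(r_i) mod 17^{i+2}, where f′(x) = 3x². Iterate:
  r_0 = 13 (mod 17)
  r_1 = 115 (mod 289)
  r_2 = 1271 (mod 4913)
  r_3 = 65140 (mod 83521)
Final: r = 65140 with f(r) ≡ 0 mod 17^4.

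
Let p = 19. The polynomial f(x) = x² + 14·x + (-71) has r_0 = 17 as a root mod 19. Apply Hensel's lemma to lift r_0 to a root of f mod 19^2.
r_1 = 188 (mod 361)

Hensel: r_{i+1} = r_i − f(r_i)·(f′(r_i))^{-1} mod 19^{i+2}, f′(x) = 2x + 14. Iterate:
  r_0 = 17 (mod 19)
  r_1 = 188 (mod 361)
Final: r = 188 satisfies f(r) ≡ 0 mod 19^2.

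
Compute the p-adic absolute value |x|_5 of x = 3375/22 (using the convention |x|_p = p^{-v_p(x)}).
|3375/22|_5 = 1/125

Step 1 — compute v_5(x) by factoring powers of 5 out of the numerator and denominator: v_5(3375/22) = 3. Step 2 — apply |x|_p = p^{-v_p(x)} = 5^{-3} = 1/125.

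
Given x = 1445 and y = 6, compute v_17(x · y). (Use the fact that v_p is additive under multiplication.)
v_17(8670) = 2

v_p(x) = 2 (factor: 1445 = 17^2 · 5); v_p(y) = 0 (factor: 6 = 17^0 · 6). Additivity: v_p(xy) = v_p(x) + v_p(y) = 2 + 0 = 2. (Direct check: xy = 8670 = 17^2 · (30).)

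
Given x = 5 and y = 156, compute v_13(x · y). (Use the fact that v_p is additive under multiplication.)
v_13(780) = 1

v_p(x) = 0 (factor: 5 = 13^0 · 5); v_p(y) = 1 (factor: 156 = 13^1 · 12). Additivity: v_p(xy) = v_p(x) + v_p(y) = 0 + 1 = 1. (Direct check: xy = 780 = 13^1 · (60).)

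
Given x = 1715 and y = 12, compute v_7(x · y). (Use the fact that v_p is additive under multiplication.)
v_7(20580) = 3

v_p(x) = 3 (factor: 1715 = 7^3 · 5); v_p(y) = 0 (factor: 12 = 7^0 · 12). Additivity: v_p(xy) = v_p(x) + v_p(y) = 3 + 0 = 3. (Direct check: xy = 20580 = 7^3 · (60).)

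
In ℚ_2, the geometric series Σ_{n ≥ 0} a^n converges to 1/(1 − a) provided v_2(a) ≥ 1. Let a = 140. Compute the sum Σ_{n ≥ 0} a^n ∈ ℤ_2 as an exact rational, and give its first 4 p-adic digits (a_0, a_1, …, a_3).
Σ a^n = 1/(1 − a) = -1/139;  first 4 digits = (1, 0, 1, 1)

v_2(a) = 2 ≥ 1, so the series converges in ℤ_2 to 1/(1 − a) = 1/(1 − 140) = -1/139. Expand this rational in ℤ_2: compute digits iteratively via d_i = x_i mod 2, x_{i+1} = (x_i − d_i)/2. The first 4 digits are (1, 0, 1, 1).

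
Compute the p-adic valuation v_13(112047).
v_13(112047) = 3

v_13(n) is the largest exponent k such that 13^k divides n. Factor out: 112047 = 13^3 · 51. (Sign doesn't affect v_p.) So v_13(112047) = 3.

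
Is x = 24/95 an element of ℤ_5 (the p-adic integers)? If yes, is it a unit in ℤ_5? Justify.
x ∉ ℤ_5 (v_5(x) = -1 < 0)

ℤ_5 = {x ∈ ℚ_5 : v_5(x) ≥ 0} and ℤ_5^× = {x ∈ ℤ_5 : v_5(x) = 0}. Here v_5(24/95) = v_5(num) − v_5(den) = -1; compare against these criteria.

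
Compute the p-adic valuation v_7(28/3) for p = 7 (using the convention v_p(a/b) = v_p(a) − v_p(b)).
v_7(28/3) = 1

Factor powers of 7 from the numerator and denominator of the reduced fraction: 28 = 7^1 · 4 and 3 = 7^0 · 3. Apply v_p(a/b) = v_p(a) − v_p(b): v_7(28/3) = 1 − 0 = 1.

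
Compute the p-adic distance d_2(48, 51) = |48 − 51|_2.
d_2(48, 51) = 1

Step 1 — x − y = 48 − 51 = -3. Step 2 — v_2(-3) = 0 (factor: -3 = −(2^0 · 3); the sign does not affect v_p). Step 3 — |x − y|_2 = 2^{0} = 1.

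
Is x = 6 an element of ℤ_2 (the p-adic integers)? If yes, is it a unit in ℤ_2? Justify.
x ∈ ℤ_2 but not a unit; v_2(x) = 1 > 0

ℤ_2 = {x ∈ ℚ_2 : v_2(x) ≥ 0} and ℤ_2^× = {x ∈ ℤ_2 : v_2(x) = 0}. Here v_2(6) = v_2(num) − v_2(den) = 1; compare against these criteria.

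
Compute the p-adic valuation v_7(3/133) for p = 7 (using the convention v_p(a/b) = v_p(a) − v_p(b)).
v_7(3/133) = -1

Factor powers of 7 from the numerator and denominator of the reduced fraction: 3 = 7^0 · 3 and 133 = 7^1 · 19. Apply v_p(a/b) = v_p(a) − v_p(b): v_7(3/133) = 0 − 1 = -1.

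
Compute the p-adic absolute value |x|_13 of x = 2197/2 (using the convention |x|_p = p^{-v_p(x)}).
|2197/2|_13 = 1/2197

Step 1 — compute v_13(x) by factoring powers of 13 out of the numerator and denominator: v_13(2197/2) = 3. Step 2 — apply |x|_p = p^{-v_p(x)} = 13^{-3} = 1/2197.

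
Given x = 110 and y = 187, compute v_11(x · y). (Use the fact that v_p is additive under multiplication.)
v_11(20570) = 2

v_p(x) = 1 (factor: 110 = 11^1 · 10); v_p(y) = 1 (factor: 187 = 11^1 · 17). Additivity: v_p(xy) = v_p(x) + v_p(y) = 1 + 1 = 2. (Direct check: xy = 20570 = 11^2 · (170).)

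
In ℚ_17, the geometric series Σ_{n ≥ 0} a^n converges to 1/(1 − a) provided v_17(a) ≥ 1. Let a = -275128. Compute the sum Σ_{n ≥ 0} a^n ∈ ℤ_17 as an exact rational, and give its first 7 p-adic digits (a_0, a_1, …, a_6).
Σ a^n = 1/(1 − a) = 1/275129;  first 7 digits = (1, 0, 0, 12, 13, 16, 7)

v_17(a) = 3 ≥ 1, so the series converges in ℤ_17 to 1/(1 − a) = 1/(1 − (-275128)) = 1/275129. Expand this rational in ℤ_17: compute digits iteratively via d_i = x_i mod 17, x_{i+1} = (x_i − d_i)/17. The first 7 digits are (1, 0, 0, 12, 13, 16, 7).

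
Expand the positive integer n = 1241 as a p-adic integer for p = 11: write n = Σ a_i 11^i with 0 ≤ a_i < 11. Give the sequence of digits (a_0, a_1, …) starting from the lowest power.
(a_0, a_1, …) = (9, 2, 10)

Repeated division by 11 gives the digits low-to-high: 1241 = 9 + 2·11^1 + 10·11^2. Digit sequence: (9, 2, 10).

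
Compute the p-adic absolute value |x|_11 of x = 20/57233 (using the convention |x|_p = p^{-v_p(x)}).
|20/57233|_11 = 1331

Step 1 — compute v_11(x) by factoring powers of 11 out of the numerator and denominator: v_11(20/57233) = -3. Step 2 — apply |x|_p = p^{-v_p(x)} = 11^{3} = 1331.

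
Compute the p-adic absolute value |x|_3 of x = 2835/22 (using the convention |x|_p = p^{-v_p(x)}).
|2835/22|_3 = 1/81

Step 1 — compute v_3(x) by factoring powers of 3 out of the numerator and denominator: v_3(2835/22) = 4. Step 2 — apply |x|_p = p^{-v_p(x)} = 3^{-4} = 1/81.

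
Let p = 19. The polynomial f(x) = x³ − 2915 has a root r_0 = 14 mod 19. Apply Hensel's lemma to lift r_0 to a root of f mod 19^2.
r_1 = 204 (mod 361)

Hensel: r_{i+1} = r_i − f(r_i)/f′(r_i) mod 19^{i+2}, where f′(x) = 3x². Iterate:
  r_0 = 14 (mod 19)
  r_1 = 204 (mod 361)
Final: r = 204 with f(r) ≡ 0 mod 19^2.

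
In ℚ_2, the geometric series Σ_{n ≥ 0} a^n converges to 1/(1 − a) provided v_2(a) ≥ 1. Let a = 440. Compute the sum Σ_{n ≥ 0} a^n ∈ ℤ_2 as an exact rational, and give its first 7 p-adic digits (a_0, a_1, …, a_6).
Σ a^n = 1/(1 − a) = -1/439;  first 7 digits = (1, 0, 0, 1, 1, 1, 1)

v_2(a) = 3 ≥ 1, so the series converges in ℤ_2 to 1/(1 − a) = 1/(1 − 440) = -1/439. Expand this rational in ℤ_2: compute digits iteratively via d_i = x_i mod 2, x_{i+1} = (x_i − d_i)/2. The first 7 digits are (1, 0, 0, 1, 1, 1, 1).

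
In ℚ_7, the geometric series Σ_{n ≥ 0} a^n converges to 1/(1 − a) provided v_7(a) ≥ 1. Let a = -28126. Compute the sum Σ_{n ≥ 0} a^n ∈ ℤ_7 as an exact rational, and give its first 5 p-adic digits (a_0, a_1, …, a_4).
Σ a^n = 1/(1 − a) = 1/28127;  first 5 digits = (1, 0, 0, 2, 2)

v_7(a) = 3 ≥ 1, so the series converges in ℤ_7 to 1/(1 − a) = 1/(1 − (-28126)) = 1/28127. Expand this rational in ℤ_7: compute digits iteratively via d_i = x_i mod 7, x_{i+1} = (x_i − d_i)/7. The first 5 digits are (1, 0, 0, 2, 2).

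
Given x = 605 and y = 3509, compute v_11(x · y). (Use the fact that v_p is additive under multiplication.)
v_11(2122945) = 4

v_p(x) = 2 (factor: 605 = 11^2 · 5); v_p(y) = 2 (factor: 3509 = 11^2 · 29). Additivity: v_p(xy) = v_p(x) + v_p(y) = 2 + 2 = 4. (Direct check: xy = 2122945 = 11^4 · (145).)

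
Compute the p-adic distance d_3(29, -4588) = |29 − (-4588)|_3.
d_3(29, -4588) = 1/243

Step 1 — x − y = 29 − (-4588) = 4617. Step 2 — v_3(4617) = 5 (factor: 4617 = (3^5 · 19); the sign does not affect v_p). Step 3 — |x − y|_3 = 3^{-5} = 1/243.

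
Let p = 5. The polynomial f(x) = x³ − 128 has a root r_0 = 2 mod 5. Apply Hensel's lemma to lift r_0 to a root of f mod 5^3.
r_2 = 87 (mod 125)

Hensel: r_{i+1} = r_i − f(r_i)/f′(r_i) mod 5^{i+2}, where f′(x) = 3x². Iterate:
  r_0 = 2 (mod 5)
  r_1 = 12 (mod 25)
  r_2 = 87 (mod 125)
Final: r = 87 with f(r) ≡ 0 mod 5^3.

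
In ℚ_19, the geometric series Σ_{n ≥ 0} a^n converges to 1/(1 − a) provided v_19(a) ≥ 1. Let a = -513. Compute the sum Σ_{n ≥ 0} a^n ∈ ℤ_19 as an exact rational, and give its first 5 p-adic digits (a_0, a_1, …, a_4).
Σ a^n = 1/(1 − a) = 1/514;  first 5 digits = (1, 11, 5, 1, 3)

v_19(a) = 1 ≥ 1, so the series converges in ℤ_19 to 1/(1 − a) = 1/(1 − (-513)) = 1/514. Expand this rational in ℤ_19: compute digits iteratively via d_i = x_i mod 19, x_{i+1} = (x_i − d_i)/19. The first 5 digits are (1, 11, 5, 1, 3).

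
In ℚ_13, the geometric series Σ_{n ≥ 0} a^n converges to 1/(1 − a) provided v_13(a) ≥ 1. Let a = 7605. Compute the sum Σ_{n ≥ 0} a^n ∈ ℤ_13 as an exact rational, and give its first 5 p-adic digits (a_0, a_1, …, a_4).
Σ a^n = 1/(1 − a) = -1/7604;  first 5 digits = (1, 0, 6, 3, 10)

v_13(a) = 2 ≥ 1, so the series converges in ℤ_13 to 1/(1 − a) = 1/(1 − 7605) = -1/7604. Expand this rational in ℤ_13: compute digits iteratively via d_i = x_i mod 13, x_{i+1} = (x_i − d_i)/13. The first 5 digits are (1, 0, 6, 3, 10).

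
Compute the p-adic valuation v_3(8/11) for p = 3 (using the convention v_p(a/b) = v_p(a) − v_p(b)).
v_3(8/11) = 0

Factor powers of 3 from the numerator and denominator of the reduced fraction: 8 = 3^0 · 8 and 11 = 3^0 · 11. Apply v_p(a/b) = v_p(a) − v_p(b): v_3(8/11) = 0 − 0 = 0.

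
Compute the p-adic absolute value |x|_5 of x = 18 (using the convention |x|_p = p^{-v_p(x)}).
|18|_5 = 1

Step 1 — compute v_5(x) by factoring powers of 5 out of the numerator and denominator: v_5(18) = 0. Step 2 — apply |x|_p = p^{-v_p(x)} = 5^{0} = 1.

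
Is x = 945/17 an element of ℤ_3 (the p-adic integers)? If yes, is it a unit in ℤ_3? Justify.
x ∈ ℤ_3 but not a unit; v_3(x) = 3 > 0

ℤ_3 = {x ∈ ℚ_3 : v_3(x) ≥ 0} and ℤ_3^× = {x ∈ ℤ_3 : v_3(x) = 0}. Here v_3(945/17) = v_3(num) − v_3(den) = 3; compare against these criteria.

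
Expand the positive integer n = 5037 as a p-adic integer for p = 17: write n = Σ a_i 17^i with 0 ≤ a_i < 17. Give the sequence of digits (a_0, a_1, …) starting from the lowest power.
(a_0, a_1, …) = (5, 7, 0, 1)

Repeated division by 17 gives the digits low-to-high: 5037 = 5 + 7·17^1 + 1·17^3. Digit sequence: (5, 7, 0, 1).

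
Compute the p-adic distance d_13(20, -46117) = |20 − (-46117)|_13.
d_13(20, -46117) = 1/2197

Step 1 — x − y = 20 − (-46117) = 46137. Step 2 — v_13(46137) = 3 (factor: 46137 = (13^3 · 21); the sign does not affect v_p). Step 3 — |x − y|_13 = 13^{-3} = 1/2197.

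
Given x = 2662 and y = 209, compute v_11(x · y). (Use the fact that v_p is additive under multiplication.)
v_11(556358) = 4

v_p(x) = 3 (factor: 2662 = 11^3 · 2); v_p(y) = 1 (factor: 209 = 11^1 · 19). Additivity: v_p(xy) = v_p(x) + v_p(y) = 3 + 1 = 4. (Direct check: xy = 556358 = 11^4 · (38).)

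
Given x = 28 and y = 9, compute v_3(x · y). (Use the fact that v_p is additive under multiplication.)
v_3(252) = 2

v_p(x) = 0 (factor: 28 = 3^0 · 28); v_p(y) = 2 (factor: 9 = 3^2 · 1). Additivity: v_p(xy) = v_p(x) + v_p(y) = 0 + 2 = 2. (Direct check: xy = 252 = 3^2 · (28).)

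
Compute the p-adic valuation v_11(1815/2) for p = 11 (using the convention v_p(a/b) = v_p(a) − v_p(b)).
v_11(1815/2) = 2

Factor powers of 11 from the numerator and denominator of the reduced fraction: 1815 = 11^2 · 15 and 2 = 11^0 · 2. Apply v_p(a/b) = v_p(a) − v_p(b): v_11(1815/2) = 2 − 0 = 2.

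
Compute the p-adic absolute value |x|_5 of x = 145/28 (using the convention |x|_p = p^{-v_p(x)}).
|145/28|_5 = 1/5

Step 1 — compute v_5(x) by factoring powers of 5 out of the numerator and denominator: v_5(145/28) = 1. Step 2 — apply |x|_p = p^{-v_p(x)} = 5^{-1} = 1/5.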